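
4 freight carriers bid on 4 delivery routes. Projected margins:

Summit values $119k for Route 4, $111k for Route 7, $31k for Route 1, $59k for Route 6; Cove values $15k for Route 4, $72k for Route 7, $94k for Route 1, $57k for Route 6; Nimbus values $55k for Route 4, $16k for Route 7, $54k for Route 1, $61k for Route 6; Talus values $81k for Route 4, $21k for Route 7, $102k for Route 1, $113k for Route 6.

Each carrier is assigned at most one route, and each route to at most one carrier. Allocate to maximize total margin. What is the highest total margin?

Max total: $373k

Optimal: Summit→Route 7 ($111k), Cove→Route 1 ($94k), Nimbus→Route 4 ($55k), Talus→Route 6 ($113k) — total 111+94+55+113 = $373k.
Row-greedy (each carrier in turn takes its best remaining route) gives $295k, worse by 78.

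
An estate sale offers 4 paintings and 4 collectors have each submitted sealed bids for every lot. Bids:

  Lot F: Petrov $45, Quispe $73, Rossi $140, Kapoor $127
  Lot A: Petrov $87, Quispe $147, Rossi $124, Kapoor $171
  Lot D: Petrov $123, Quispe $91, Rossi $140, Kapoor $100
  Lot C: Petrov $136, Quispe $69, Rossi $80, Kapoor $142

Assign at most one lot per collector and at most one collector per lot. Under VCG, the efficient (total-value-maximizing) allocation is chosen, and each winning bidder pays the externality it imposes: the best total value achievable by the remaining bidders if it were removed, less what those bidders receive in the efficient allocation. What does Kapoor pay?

Efficient allocation: Petrov→Lot D ($123), Quispe→Lot A ($147), Rossi→Lot F ($140), Kapoor→Lot C ($142); total welfare W = $552.
Kapoor receives Lot C at value $142, so the others get W − 142 = $410.
Without Kapoor: best allocation of the remaining 3 bidders over all 4 lots is Petrov→Lot C ($136), Quispe→Lot A ($147), Rossi→Lot F ($140), total $423.
VCG payment = (others' best without Kapoor) − (others' welfare with Kapoor) = 423 − 410 = $13.

Kapoor pays $13.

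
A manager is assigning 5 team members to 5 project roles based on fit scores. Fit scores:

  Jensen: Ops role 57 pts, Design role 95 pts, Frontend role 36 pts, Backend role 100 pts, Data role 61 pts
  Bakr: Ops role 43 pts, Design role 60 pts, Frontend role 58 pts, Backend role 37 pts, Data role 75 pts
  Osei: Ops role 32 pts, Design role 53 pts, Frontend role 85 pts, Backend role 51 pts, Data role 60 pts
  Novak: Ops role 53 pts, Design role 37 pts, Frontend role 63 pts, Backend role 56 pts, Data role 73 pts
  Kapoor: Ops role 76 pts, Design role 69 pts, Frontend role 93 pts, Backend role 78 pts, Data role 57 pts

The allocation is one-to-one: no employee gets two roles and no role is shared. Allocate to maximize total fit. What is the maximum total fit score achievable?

Optimal: Jensen→Backend role (100 pts), Bakr→Design role (60 pts), Osei→Frontend role (85 pts), Novak→Data role (73 pts), Kapoor→Ops role (76 pts) — total 100+60+85+73+76 = 394 pts.

Max total: 394 pts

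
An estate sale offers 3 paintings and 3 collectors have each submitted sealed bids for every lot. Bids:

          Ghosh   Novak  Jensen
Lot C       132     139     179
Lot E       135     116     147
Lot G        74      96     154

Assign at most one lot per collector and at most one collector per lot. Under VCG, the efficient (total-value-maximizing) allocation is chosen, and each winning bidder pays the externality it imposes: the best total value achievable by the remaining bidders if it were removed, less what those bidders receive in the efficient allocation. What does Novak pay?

Efficient allocation: Ghosh→Lot E ($135), Novak→Lot C ($139), Jensen→Lot G ($154); total welfare W = $428.
Novak receives Lot C at value $139, so the others get W − 139 = $289.
Without Novak: best allocation of the remaining 2 bidders over all 3 lots is Ghosh→Lot E ($135), Jensen→Lot C ($179), total $314.
VCG payment = (others' best without Novak) − (others' welfare with Novak) = 314 − 289 = $25.

Novak pays $25.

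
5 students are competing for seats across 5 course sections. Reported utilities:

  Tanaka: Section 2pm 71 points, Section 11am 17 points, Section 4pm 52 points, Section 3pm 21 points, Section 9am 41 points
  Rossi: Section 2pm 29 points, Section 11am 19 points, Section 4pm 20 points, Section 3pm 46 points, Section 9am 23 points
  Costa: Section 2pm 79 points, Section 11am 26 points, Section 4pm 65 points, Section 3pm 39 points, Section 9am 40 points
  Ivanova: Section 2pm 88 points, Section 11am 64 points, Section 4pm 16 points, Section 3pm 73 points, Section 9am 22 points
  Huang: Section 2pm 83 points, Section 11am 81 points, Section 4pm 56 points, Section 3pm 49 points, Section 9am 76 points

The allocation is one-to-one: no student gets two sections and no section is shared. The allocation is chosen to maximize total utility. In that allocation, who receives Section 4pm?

Optimal: Tanaka→Section 2pm (71 points), Rossi→Section 3pm (46 points), Costa→Section 4pm (65 points), Ivanova→Section 11am (64 points), Huang→Section 9am (76 points) — total 71+46+65+64+76 = 322 points.
Max-entry greedy (repeatedly take the single best remaining cell) gives 321 points, worse by 1.
Next-best assignment: Tanaka→Section 9am, Rossi→Section 3pm, Costa→Section 4pm, Ivanova→Section 2pm, Huang→Section 11am = 321 points.
Costa's own top section is Section 2pm (79 points), but forcing Costa→Section 2pm and reassigning the rest optimally gives only 317 points — worse by 5.

Costa receives Section 4pm.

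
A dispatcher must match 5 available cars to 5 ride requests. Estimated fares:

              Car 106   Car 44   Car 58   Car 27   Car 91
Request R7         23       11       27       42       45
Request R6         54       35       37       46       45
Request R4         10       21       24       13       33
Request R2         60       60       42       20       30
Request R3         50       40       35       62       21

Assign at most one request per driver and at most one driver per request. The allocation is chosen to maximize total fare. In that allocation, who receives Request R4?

Optimal: Car 106→Request R6 ($54), Car 44→Request R2 ($60), Car 58→Request R4 ($24), Car 27→Request R3 ($62), Car 91→Request R7 ($45) — total 54+60+24+62+45 = $245.
Max-entry greedy (repeatedly take the single best remaining cell) gives $225, worse by 20.
Car 58's own top request is Request R2 ($42), but forcing Car 58→Request R2 and reassigning the rest optimally gives only $224 — worse by 21.

Car 58 receives Request R4.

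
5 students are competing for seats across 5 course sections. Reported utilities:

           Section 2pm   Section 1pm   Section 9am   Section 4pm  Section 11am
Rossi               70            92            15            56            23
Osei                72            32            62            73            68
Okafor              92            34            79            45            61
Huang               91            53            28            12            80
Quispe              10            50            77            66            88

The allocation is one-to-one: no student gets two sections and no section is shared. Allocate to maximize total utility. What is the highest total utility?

Optimal: Rossi→Section 1pm (92 points), Osei→Section 4pm (73 points), Okafor→Section 9am (79 points), Huang→Section 2pm (91 points), Quispe→Section 11am (88 points) — total 92+73+79+91+88 = 423 points.
Row-greedy (each student in turn takes its best remaining section) gives 414 points, worse by 9.
Next-best assignment: Rossi→Section 1pm, Osei→Section 4pm, Okafor→Section 2pm, Huang→Section 11am, Quispe→Section 9am = 414 points.
Checked against all permutations: 423 points is optimal.

Max total: 423 points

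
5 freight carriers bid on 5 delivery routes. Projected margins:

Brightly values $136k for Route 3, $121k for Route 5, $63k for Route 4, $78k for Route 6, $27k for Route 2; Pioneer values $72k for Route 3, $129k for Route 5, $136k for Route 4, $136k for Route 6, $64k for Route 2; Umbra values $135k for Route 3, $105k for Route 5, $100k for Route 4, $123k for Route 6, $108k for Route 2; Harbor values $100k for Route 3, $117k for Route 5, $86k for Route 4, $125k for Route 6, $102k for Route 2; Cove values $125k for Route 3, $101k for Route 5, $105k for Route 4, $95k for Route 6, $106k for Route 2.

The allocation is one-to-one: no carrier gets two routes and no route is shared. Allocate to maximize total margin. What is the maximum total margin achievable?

Maximum total: $623k

Optimal: Brightly→Route 5 ($121k), Pioneer→Route 4 ($136k), Umbra→Route 3 ($135k), Harbor→Route 6 ($125k), Cove→Route 2 ($106k) — total 121+136+135+125+106 = $623k.
Column-greedy (each route in turn goes to its best remaining carrier) gives $603k, worse by 20.
Next-best assignment: Brightly→Route 3, Pioneer→Route 4, Umbra→Route 6, Harbor→Route 5, Cove→Route 2 = $618k.
Swapping Brightly↔Umbra (Brightly→Route 3 $136k, Umbra→Route 5 $105k) loses 15.
Checked against all permutations: $623k is optimal.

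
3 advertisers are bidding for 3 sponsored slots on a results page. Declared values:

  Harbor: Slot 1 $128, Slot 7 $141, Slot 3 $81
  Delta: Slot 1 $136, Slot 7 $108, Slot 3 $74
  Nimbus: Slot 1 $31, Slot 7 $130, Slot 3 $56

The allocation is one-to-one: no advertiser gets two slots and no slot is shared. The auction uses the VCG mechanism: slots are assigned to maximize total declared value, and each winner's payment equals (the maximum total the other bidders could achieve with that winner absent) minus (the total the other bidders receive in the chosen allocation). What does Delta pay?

Delta pays $47.

Efficient allocation: Harbor→Slot 3 ($81), Delta→Slot 1 ($136), Nimbus→Slot 7 ($130); total welfare W = $347.
Delta receives Slot 1 at value $136, so the others get W − 136 = $211.
Without Delta: best allocation of the remaining 2 bidders over all 3 slots is Harbor→Slot 1 ($128), Nimbus→Slot 7 ($130), total $258.
VCG payment = (others' best without Delta) − (others' welfare with Delta) = 258 − 211 = $47.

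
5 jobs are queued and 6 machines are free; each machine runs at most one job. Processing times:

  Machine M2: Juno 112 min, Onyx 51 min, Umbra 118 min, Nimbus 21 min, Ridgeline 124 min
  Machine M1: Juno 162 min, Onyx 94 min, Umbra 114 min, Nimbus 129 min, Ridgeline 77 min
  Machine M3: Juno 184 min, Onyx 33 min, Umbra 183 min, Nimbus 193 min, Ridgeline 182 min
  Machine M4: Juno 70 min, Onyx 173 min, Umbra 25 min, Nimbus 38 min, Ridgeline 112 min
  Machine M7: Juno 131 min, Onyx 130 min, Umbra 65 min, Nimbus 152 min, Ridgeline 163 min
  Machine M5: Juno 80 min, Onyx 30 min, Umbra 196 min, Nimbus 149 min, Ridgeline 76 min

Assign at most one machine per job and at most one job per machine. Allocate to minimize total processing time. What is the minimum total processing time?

Optimal: Juno→Machine M5 (80 min), Onyx→Machine M3 (33 min), Umbra→Machine M4 (25 min), Nimbus→Machine M2 (21 min), Ridgeline→Machine M1 (77 min) — total 80+33+25+21+77 = 236 min.
Row-greedy (each job in turn takes its cheapest remaining machine) gives 263 min, worse by 27.
Next-best assignment: Juno→Machine M4, Onyx→Machine M5, Umbra→Machine M7, Nimbus→Machine M2, Ridgeline→Machine M1 = 263 min.

Min total: 236 min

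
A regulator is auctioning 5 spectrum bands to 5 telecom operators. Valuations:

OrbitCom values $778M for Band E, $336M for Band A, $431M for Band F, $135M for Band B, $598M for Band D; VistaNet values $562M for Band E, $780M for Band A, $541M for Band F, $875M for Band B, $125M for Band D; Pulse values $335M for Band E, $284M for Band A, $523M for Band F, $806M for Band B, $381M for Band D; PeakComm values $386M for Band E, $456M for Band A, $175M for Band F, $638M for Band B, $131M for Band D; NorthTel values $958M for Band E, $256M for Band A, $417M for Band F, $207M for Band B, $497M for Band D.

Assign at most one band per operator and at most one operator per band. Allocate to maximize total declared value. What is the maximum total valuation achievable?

Maximum total: $3497M

This is a one-to-one assignment (maximum-weight bipartite matching).
Optimal: OrbitCom→Band D ($598M), VistaNet→Band A ($780M), Pulse→Band F ($523M), PeakComm→Band B ($638M), NorthTel→Band E ($958M) — total 598+780+523+638+958 = $3497M.
Max-entry greedy (repeatedly take the single best remaining cell) gives $3410M, worse by 87.
Checked against all permutations: $3497M is optimal.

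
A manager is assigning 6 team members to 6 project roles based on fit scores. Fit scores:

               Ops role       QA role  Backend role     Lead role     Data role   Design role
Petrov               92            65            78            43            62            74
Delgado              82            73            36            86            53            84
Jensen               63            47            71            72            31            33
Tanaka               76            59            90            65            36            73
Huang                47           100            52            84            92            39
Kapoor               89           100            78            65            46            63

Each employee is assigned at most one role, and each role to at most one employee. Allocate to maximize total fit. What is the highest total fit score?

Maximum total: 530 pts

Optimal: Petrov→Ops role (92 pts), Delgado→Design role (84 pts), Jensen→Lead role (72 pts), Tanaka→Backend role (90 pts), Huang→Data role (92 pts), Kapoor→QA role (100 pts) — total 92+84+72+90+92+100 = 530 pts.
Row-greedy (each employee in turn takes its best remaining role) gives 468 pts, worse by 62.
Next-best assignment: Petrov→Ops role, Delgado→Lead role, Jensen→Backend role, Tanaka→Design role, Huang→Data role, Kapoor→QA role = 514 pts.
Swapping Tanaka↔Kapoor (Tanaka→QA role 59 pts, Kapoor→Backend role 78 pts) loses 53.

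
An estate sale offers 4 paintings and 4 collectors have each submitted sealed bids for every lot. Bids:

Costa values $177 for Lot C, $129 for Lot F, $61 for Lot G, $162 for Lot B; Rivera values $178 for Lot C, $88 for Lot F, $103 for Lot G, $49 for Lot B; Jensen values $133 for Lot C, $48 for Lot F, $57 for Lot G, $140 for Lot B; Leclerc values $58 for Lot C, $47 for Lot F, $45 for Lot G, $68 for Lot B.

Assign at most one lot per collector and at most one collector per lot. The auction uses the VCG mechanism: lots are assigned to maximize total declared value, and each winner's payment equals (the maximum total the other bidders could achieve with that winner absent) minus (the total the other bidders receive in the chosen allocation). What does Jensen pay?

Jensen pays $35.

Efficient allocation: Costa→Lot F ($129), Rivera→Lot C ($178), Jensen→Lot B ($140), Leclerc→Lot G ($45); total welfare W = $492.
Jensen receives Lot B at value $140, so the others get W − 140 = $352.
Without Jensen: best allocation of the remaining 3 bidders over all 4 lots is Costa→Lot B ($162), Rivera→Lot C ($178), Leclerc→Lot F ($47), total $387.
VCG payment = (others' best without Jensen) − (others' welfare with Jensen) = 387 − 352 = $35.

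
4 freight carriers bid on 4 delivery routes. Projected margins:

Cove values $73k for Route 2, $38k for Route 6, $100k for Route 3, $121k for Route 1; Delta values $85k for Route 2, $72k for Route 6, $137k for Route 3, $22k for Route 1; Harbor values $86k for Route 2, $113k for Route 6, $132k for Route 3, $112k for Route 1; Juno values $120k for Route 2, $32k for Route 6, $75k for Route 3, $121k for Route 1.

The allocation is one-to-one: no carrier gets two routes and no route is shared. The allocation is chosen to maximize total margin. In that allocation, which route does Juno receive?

Juno receives Route 2.

Treat this as an assignment problem: match each carrier to one route.
Optimal: Cove→Route 1 ($121k), Delta→Route 3 ($137k), Harbor→Route 6 ($113k), Juno→Route 2 ($120k) — total 121+137+113+120 = $491k.
Next-best assignment: Cove→Route 1, Delta→Route 6, Harbor→Route 3, Juno→Route 2 = $445k.
Juno's own top route is Route 1 ($121k), but forcing Juno→Route 1 and reassigning the rest optimally gives only $444k — worse by 47.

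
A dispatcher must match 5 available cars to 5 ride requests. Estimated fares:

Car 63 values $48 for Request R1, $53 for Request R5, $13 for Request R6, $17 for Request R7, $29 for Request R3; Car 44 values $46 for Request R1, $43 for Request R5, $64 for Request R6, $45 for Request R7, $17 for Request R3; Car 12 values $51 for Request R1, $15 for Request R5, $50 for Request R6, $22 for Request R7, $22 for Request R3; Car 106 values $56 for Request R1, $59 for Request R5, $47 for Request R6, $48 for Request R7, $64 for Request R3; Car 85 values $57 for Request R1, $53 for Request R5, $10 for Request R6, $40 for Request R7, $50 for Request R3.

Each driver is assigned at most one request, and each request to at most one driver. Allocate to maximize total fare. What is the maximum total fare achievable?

Maximum total: $272

Optimal: Car 63→Request R5 ($53), Car 44→Request R6 ($64), Car 12→Request R1 ($51), Car 106→Request R3 ($64), Car 85→Request R7 ($40) — total 53+64+51+64+40 = $272.
Max-entry greedy (repeatedly take the single best remaining cell) gives $260, worse by 12.
Next-best assignment: Car 63→Request R5, Car 44→Request R7, Car 12→Request R6, Car 106→Request R3, Car 85→Request R1 = $269.
Swapping Car 44↔Car 106 (Car 44→Request R3 $17, Car 106→Request R6 $47) loses 64.
No other one-to-one assignment exceeds $272.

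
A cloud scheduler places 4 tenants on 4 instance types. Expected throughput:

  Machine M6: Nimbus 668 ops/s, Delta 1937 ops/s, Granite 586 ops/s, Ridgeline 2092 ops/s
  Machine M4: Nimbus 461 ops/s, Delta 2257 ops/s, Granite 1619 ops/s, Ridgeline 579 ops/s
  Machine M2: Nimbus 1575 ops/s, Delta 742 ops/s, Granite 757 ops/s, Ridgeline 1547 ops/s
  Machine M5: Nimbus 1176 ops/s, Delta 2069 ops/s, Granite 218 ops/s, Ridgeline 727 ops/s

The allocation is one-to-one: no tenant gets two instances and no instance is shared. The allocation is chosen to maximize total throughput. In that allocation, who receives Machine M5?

Treat this as an assignment problem: match each tenant to one instance.
Optimal: Nimbus→Machine M2 (1575 ops/s), Delta→Machine M5 (2069 ops/s), Granite→Machine M4 (1619 ops/s), Ridgeline→Machine M6 (2092 ops/s) — total 1575+2069+1619+2092 = 7355 ops/s.
Column-greedy (each instance in turn goes to its best remaining tenant) gives 6142 ops/s, worse by 1213.
Next-best assignment: Nimbus→Machine M5, Delta→Machine M4, Granite→Machine M2, Ridgeline→Machine M6 = 6282 ops/s.
Delta's own top instance is Machine M4 (2257 ops/s), but forcing Delta→Machine M4 and reassigning the rest optimally gives only 6282 ops/s — worse by 1073.

Delta receives Machine M5.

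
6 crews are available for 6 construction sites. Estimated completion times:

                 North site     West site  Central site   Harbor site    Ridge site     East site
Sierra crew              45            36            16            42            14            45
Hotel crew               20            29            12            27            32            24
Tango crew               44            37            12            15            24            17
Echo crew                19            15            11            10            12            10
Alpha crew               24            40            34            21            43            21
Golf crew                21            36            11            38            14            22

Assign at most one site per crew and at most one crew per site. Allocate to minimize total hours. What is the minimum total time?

Min total: 96 hours

Treat this as an assignment problem: match each crew to one site.
Optimal: Sierra crew→Ridge site (14 hours), Hotel crew→North site (20 hours), Tango crew→Harbor site (15 hours), Echo crew→West site (15 hours), Alpha crew→East site (21 hours), Golf crew→Central site (11 hours) — total 14+20+15+15+21+11 = 96 hours.
Row-greedy (each crew in turn takes its cheapest remaining site) gives 111 hours, worse by 15.
Every other assignment is strictly worse.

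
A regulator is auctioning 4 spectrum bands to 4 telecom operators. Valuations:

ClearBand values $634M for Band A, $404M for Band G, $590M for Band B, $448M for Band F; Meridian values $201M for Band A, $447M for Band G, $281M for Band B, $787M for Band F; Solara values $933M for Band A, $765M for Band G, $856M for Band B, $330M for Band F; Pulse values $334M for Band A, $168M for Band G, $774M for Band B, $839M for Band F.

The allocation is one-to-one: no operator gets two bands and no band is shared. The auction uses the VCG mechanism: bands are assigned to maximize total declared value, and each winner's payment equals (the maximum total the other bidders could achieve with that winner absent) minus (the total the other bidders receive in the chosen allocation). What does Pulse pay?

Pulse pays $124M.

Efficient allocation: ClearBand→Band A ($634M), Meridian→Band F ($787M), Solara→Band G ($765M), Pulse→Band B ($774M); total welfare W = $2960M.
Pulse receives Band B at value $774M, so the others get W − 774 = $2186M.
Without Pulse: best allocation of the remaining 3 bidders over all 4 bands is ClearBand→Band B ($590M), Meridian→Band F ($787M), Solara→Band A ($933M), total $2310M.
VCG payment = (others' best without Pulse) − (others' welfare with Pulse) = 2310 − 2186 = $124M.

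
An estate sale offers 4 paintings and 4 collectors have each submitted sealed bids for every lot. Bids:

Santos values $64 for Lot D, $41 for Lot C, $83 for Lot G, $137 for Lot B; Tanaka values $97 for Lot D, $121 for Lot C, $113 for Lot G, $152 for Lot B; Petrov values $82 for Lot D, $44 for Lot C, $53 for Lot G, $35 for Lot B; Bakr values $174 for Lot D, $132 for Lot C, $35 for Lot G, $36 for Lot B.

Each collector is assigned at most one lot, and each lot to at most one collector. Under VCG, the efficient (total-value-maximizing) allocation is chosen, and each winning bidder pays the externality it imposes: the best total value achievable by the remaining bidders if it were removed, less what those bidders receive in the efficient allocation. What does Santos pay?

Santos pays $31.

Efficient allocation: Santos→Lot B ($137), Tanaka→Lot C ($121), Petrov→Lot G ($53), Bakr→Lot D ($174); total welfare W = $485.
Santos receives Lot B at value $137, so the others get W − 137 = $348.
Without Santos: best allocation of the remaining 3 bidders over all 4 lots is Tanaka→Lot B ($152), Petrov→Lot G ($53), Bakr→Lot D ($174), total $379.
VCG payment = (others' best without Santos) − (others' welfare with Santos) = 379 − 348 = $31.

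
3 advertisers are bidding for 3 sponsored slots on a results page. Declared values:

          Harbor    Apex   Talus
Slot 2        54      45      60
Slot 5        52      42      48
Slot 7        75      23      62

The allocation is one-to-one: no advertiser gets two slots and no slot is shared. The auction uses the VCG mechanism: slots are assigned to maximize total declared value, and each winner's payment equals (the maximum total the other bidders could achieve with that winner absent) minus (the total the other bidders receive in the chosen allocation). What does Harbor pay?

Efficient allocation: Harbor→Slot 7 ($75), Apex→Slot 5 ($42), Talus→Slot 2 ($60); total welfare W = $177.
Harbor receives Slot 7 at value $75, so the others get W − 75 = $102.
Without Harbor: best allocation of the remaining 2 bidders over all 3 slots is Apex→Slot 2 ($45), Talus→Slot 7 ($62), total $107.
VCG payment = (others' best without Harbor) − (others' welfare with Harbor) = 107 − 102 = $5.

Harbor pays $5.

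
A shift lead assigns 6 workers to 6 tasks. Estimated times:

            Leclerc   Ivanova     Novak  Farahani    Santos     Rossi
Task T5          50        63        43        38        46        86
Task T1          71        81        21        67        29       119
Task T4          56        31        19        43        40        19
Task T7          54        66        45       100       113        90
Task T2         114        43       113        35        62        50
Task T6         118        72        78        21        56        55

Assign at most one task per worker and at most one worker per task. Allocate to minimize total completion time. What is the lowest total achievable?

Min total: 204 min

Optimal: Leclerc→Task T7 (54 min), Ivanova→Task T2 (43 min), Novak→Task T1 (21 min), Farahani→Task T6 (21 min), Santos→Task T5 (46 min), Rossi→Task T4 (19 min) — total 54+43+21+21+46+19 = 204 min.
Row-greedy (each worker in turn takes its cheapest remaining task) gives 275 min, worse by 71.
Every other assignment is strictly worse.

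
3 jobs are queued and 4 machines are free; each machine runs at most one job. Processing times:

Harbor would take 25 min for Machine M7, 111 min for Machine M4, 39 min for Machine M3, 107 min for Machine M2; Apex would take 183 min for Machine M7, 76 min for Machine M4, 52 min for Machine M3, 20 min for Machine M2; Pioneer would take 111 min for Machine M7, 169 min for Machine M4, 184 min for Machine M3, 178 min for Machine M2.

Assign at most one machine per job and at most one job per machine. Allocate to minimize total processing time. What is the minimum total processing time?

Minimum total: 170 min

Optimal: Harbor→Machine M3 (39 min), Apex→Machine M2 (20 min), Pioneer→Machine M7 (111 min) — total 39+20+111 = 170 min.
Column-greedy (each machine in turn goes to its cheapest remaining job) gives 285 min, worse by 115.
Every other assignment is strictly worse.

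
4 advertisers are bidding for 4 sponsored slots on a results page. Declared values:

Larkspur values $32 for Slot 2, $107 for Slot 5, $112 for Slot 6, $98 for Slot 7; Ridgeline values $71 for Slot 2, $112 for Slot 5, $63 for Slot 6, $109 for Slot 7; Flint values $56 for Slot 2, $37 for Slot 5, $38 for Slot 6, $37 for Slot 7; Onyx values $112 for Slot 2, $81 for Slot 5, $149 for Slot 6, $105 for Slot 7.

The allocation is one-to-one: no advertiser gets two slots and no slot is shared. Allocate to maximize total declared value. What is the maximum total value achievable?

Max total: $421

This is a one-to-one assignment (maximum-weight bipartite matching).
Optimal: Larkspur→Slot 5 ($107), Ridgeline→Slot 7 ($109), Flint→Slot 2 ($56), Onyx→Slot 6 ($149) — total 107+109+56+149 = $421.
Max-entry greedy (repeatedly take the single best remaining cell) gives $415, worse by 6.
Swapping Onyx↔Flint (Onyx→Slot 2 $112, Flint→Slot 6 $38) loses 55.
No other one-to-one assignment exceeds $421.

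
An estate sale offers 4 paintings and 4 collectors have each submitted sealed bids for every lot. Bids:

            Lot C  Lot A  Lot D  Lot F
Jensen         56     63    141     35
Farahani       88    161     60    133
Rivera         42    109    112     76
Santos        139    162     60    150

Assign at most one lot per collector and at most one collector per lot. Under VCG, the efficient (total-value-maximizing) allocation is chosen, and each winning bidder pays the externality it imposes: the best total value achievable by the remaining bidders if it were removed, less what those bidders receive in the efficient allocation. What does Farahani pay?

Farahani pays $11.

Efficient allocation: Jensen→Lot D ($141), Farahani→Lot F ($133), Rivera→Lot A ($109), Santos→Lot C ($139); total welfare W = $522.
Farahani receives Lot F at value $133, so the others get W − 133 = $389.
Without Farahani: best allocation of the remaining 3 bidders over all 4 lots is Jensen→Lot D ($141), Rivera→Lot A ($109), Santos→Lot F ($150), total $400.
VCG payment = (others' best without Farahani) − (others' welfare with Farahani) = 400 − 389 = $11.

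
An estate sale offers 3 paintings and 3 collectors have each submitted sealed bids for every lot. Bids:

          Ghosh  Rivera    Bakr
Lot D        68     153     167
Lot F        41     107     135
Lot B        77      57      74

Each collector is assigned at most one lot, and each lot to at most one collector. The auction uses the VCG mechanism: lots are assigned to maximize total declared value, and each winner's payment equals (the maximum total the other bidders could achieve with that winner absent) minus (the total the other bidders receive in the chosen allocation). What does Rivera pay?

Efficient allocation: Ghosh→Lot B ($77), Rivera→Lot D ($153), Bakr→Lot F ($135); total welfare W = $365.
Rivera receives Lot D at value $153, so the others get W − 153 = $212.
Without Rivera: best allocation of the remaining 2 bidders over all 3 lots is Ghosh→Lot B ($77), Bakr→Lot D ($167), total $244.
VCG payment = (others' best without Rivera) − (others' welfare with Rivera) = 244 − 212 = $32.

Rivera pays $32.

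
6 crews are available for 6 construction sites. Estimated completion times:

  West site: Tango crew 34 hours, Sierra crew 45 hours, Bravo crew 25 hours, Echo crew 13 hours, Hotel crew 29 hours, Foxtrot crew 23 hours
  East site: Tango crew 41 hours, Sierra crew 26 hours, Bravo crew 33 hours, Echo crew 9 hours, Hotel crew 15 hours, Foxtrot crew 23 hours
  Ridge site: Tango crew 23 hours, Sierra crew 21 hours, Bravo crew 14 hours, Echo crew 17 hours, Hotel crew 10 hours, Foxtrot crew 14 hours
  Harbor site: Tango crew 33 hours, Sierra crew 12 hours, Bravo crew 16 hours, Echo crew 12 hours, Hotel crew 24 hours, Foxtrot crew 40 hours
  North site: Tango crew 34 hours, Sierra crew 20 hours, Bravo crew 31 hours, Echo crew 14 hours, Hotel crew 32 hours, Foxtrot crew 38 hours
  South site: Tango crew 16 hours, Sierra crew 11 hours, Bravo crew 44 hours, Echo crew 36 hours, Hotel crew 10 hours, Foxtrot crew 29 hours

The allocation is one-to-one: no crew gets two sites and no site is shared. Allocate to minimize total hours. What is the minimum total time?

Optimal: Tango crew→South site (16 hours), Sierra crew→Harbor site (12 hours), Bravo crew→Ridge site (14 hours), Echo crew→North site (14 hours), Hotel crew→East site (15 hours), Foxtrot crew→West site (23 hours) — total 16+12+14+14+15+23 = 94 hours.
Min-entry greedy (repeatedly take the single cheapest remaining cell) gives 103 hours, worse by 9.
Swapping Foxtrot crew↔Hotel crew (Foxtrot crew→East site 23 hours, Hotel crew→West site 29 hours) adds 14.

Min total: 94 hours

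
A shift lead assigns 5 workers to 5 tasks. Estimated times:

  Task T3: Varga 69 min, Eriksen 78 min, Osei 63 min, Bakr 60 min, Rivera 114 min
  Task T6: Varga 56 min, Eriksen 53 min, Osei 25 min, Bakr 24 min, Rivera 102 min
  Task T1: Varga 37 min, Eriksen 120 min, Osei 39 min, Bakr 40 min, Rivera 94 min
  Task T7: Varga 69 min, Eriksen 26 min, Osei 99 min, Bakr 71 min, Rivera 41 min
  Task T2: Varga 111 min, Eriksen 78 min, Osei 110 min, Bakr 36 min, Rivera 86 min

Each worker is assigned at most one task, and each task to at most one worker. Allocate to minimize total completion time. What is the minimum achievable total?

Min total: 217 min

Optimal: Varga→Task T1 (37 min), Eriksen→Task T3 (78 min), Osei→Task T6 (25 min), Bakr→Task T2 (36 min), Rivera→Task T7 (41 min) — total 37+78+25+36+41 = 217 min.
Row-greedy (each worker in turn takes its cheapest remaining task) gives 238 min, worse by 21.
Next-best assignment: Varga→Task T1, Eriksen→Task T6, Osei→Task T3, Bakr→Task T2, Rivera→Task T7 = 230 min.
Swapping Osei↔Eriksen (Osei→Task T3 63 min, Eriksen→Task T6 53 min) adds 13.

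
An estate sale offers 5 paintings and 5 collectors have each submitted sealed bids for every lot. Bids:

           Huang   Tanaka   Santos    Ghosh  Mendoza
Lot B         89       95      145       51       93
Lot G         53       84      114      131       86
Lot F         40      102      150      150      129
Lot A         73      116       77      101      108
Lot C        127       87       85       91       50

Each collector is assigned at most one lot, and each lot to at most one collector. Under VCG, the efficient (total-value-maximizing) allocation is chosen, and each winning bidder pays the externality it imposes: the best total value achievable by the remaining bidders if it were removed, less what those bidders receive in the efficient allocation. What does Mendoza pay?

Mendoza pays $19.

Efficient allocation: Huang→Lot C ($127), Tanaka→Lot A ($116), Santos→Lot B ($145), Ghosh→Lot G ($131), Mendoza→Lot F ($129); total welfare W = $648.
Mendoza receives Lot F at value $129, so the others get W − 129 = $519.
Without Mendoza: best allocation of the remaining 4 bidders over all 5 lots is Huang→Lot C ($127), Tanaka→Lot A ($116), Santos→Lot B ($145), Ghosh→Lot F ($150), total $538.
VCG payment = (others' best without Mendoza) − (others' welfare with Mendoza) = 538 − 519 = $19.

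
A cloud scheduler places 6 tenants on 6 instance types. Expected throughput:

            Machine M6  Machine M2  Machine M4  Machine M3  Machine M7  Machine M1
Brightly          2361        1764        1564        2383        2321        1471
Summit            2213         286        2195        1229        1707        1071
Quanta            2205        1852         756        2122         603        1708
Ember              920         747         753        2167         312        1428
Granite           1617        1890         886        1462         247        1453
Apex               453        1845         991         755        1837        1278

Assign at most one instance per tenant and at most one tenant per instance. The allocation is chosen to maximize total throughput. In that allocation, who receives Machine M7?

Brightly receives Machine M7.

Optimal: Brightly→Machine M7 (2321 ops/s), Summit→Machine M4 (2195 ops/s), Quanta→Machine M6 (2205 ops/s), Ember→Machine M3 (2167 ops/s), Granite→Machine M1 (1453 ops/s), Apex→Machine M2 (1845 ops/s) — total 2321+2195+2205+2167+1453+1845 = 12186 ops/s.
Column-greedy (each instance in turn goes to its best remaining tenant) gives 12158 ops/s, worse by 28.
Swapping Quanta↔Brightly (Quanta→Machine M7 603 ops/s, Brightly→Machine M6 2361 ops/s) loses 1562.
Every other assignment is strictly worse.
Brightly's own top instance is Machine M3 (2383 ops/s), but forcing Brightly→Machine M3 and reassigning the rest optimally gives only 11938 ops/s — worse by 248.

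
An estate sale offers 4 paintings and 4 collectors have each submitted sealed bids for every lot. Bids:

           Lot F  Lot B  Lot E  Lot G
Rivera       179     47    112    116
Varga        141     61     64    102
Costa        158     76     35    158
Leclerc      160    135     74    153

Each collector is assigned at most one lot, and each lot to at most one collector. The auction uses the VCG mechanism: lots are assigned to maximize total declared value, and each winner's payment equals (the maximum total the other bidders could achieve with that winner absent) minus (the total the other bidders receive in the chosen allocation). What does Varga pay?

Varga pays $67.

Efficient allocation: Rivera→Lot E ($112), Varga→Lot F ($141), Costa→Lot G ($158), Leclerc→Lot B ($135); total welfare W = $546.
Varga receives Lot F at value $141, so the others get W − 141 = $405.
Without Varga: best allocation of the remaining 3 bidders over all 4 lots is Rivera→Lot F ($179), Costa→Lot G ($158), Leclerc→Lot B ($135), total $472.
VCG payment = (others' best without Varga) − (others' welfare with Varga) = 472 − 405 = $67.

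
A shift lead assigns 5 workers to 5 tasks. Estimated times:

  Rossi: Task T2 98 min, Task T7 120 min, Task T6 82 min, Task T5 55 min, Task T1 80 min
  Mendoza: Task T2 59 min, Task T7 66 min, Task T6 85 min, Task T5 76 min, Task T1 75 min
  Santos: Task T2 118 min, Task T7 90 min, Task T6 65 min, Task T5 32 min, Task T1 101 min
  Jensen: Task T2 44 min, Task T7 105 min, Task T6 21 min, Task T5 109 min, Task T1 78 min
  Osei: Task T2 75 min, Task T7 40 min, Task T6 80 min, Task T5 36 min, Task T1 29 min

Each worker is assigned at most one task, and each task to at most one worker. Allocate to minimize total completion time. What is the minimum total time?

Min total: 232 min

Optimal: Rossi→Task T1 (80 min), Mendoza→Task T2 (59 min), Santos→Task T5 (32 min), Jensen→Task T6 (21 min), Osei→Task T7 (40 min) — total 80+59+32+21+40 = 232 min.
Column-greedy (each task in turn goes to its cheapest remaining worker) gives 279 min, worse by 47.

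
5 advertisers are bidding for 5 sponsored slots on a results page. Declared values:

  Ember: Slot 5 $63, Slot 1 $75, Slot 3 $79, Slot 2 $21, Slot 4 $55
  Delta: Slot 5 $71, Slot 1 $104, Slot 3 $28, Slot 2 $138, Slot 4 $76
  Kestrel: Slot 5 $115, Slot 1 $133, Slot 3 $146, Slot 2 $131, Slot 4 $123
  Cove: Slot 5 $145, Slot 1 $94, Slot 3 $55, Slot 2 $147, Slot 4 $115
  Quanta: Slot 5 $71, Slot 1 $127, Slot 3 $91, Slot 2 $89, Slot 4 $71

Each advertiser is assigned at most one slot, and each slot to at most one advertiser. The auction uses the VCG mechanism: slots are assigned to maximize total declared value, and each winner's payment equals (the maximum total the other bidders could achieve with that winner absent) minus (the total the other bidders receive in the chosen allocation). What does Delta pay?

Delta pays $9.

Efficient allocation: Ember→Slot 3 ($79), Delta→Slot 2 ($138), Kestrel→Slot 4 ($123), Cove→Slot 5 ($145), Quanta→Slot 1 ($127); total welfare W = $612.
Delta receives Slot 2 at value $138, so the others get W − 138 = $474.
Without Delta: best allocation of the remaining 4 bidders over all 5 slots is Ember→Slot 5 ($63), Kestrel→Slot 3 ($146), Cove→Slot 2 ($147), Quanta→Slot 1 ($127), total $483.
VCG payment = (others' best without Delta) − (others' welfare with Delta) = 483 − 474 = $9.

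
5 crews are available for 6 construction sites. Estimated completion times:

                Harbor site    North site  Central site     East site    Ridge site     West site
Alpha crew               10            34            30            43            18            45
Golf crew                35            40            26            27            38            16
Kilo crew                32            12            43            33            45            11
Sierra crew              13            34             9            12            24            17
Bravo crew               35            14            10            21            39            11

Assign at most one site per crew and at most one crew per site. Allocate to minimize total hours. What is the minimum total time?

Min total: 60 hours

Optimal: Alpha crew→Harbor site (10 hours), Golf crew→West site (16 hours), Kilo crew→North site (12 hours), Sierra crew→East site (12 hours), Bravo crew→Central site (10 hours) — total 10+16+12+12+10 = 60 hours.
Row-greedy (each crew in turn takes its cheapest remaining site) gives 68 hours, worse by 8.
Next-best assignment: Alpha crew→Harbor site, Golf crew→West site, Kilo crew→North site, Sierra crew→Central site, Bravo crew→East site = 68 hours.
Every other assignment is strictly worse.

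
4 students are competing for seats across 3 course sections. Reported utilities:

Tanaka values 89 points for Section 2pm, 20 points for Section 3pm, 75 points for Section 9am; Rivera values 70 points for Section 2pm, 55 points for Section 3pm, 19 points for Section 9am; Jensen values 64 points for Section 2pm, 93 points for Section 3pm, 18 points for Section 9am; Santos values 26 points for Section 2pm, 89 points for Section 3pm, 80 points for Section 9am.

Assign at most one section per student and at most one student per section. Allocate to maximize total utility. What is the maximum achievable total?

Optimal: Tanaka→Section 2pm (89 points), Jensen→Section 3pm (93 points), Santos→Section 9am (80 points) — total 89+93+80 = 262 points.
Row-greedy (each student in turn takes its best remaining section) gives 162 points, worse by 100.
Next-best assignment: Rivera→Section 2pm, Jensen→Section 3pm, Santos→Section 9am = 243 points.
Checked against all permutations: 262 points is optimal.

Maximum total: 262 points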